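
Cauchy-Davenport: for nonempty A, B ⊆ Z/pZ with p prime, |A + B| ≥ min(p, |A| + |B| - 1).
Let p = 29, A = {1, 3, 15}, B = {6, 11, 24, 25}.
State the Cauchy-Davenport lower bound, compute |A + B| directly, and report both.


Cauchy-Davenport: |A + B| ≥ min(p, |A| + |B| - 1) for A, B nonempty in Z/pZ.
|A| = 3, |B| = 4, p = 29.
CD lower bound = min(29, 3 + 4 - 1) = min(29, 6) = 6.
Compute A + B mod 29 directly:
a = 1: 1+6=7, 1+11=12, 1+24=25, 1+25=26
a = 3: 3+6=9, 3+11=14, 3+24=27, 3+25=28
a = 15: 15+6=21, 15+11=26, 15+24=10, 15+25=11
A + B = {7, 9, 10, 11, 12, 14, 21, 25, 26, 27, 28}, so |A + B| = 11.
Verify: 11 ≥ 6? Yes ✓.

CD lower bound = 6, actual |A + B| = 11.


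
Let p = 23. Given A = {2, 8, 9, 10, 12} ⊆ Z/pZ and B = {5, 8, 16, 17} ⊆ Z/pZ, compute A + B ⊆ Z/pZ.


Work in Z/23Z: reduce every sum a + b modulo 23.
Enumerate all 20 pairs:
a = 2: 2+5=7, 2+8=10, 2+16=18, 2+17=19
a = 8: 8+5=13, 8+8=16, 8+16=1, 8+17=2
a = 9: 9+5=14, 9+8=17, 9+16=2, 9+17=3
a = 10: 10+5=15, 10+8=18, 10+16=3, 10+17=4
a = 12: 12+5=17, 12+8=20, 12+16=5, 12+17=6
Distinct residues collected: {1, 2, 3, 4, 5, 6, 7, 10, 13, 14, 15, 16, 17, 18, 19, 20}
|A + B| = 16 (out of 23 total residues).

A + B = {1, 2, 3, 4, 5, 6, 7, 10, 13, 14, 15, 16, 17, 18, 19, 20}


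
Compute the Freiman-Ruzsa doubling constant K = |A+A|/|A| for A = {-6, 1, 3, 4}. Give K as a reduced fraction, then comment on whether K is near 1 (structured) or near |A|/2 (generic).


|A| = 4.
Compute A + A by enumerating all 16 pairs.
A + A = {-12, -5, -3, -2, 2, 4, 5, 6, 7, 8}, so |A + A| = 10.
K = |A + A| / |A| = 10/4 = 5/2 ≈ 2.5000.
Reference: AP of size 4 gives K = 7/4 ≈ 1.7500; a fully generic set of size 4 gives K ≈ 2.5000.

|A| = 4, |A + A| = 10, K = 10/4 = 5/2.


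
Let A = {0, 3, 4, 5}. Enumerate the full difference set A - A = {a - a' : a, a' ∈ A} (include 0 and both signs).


A - A = {a - a' : a, a' ∈ A}.
Compute a - a' for each ordered pair (a, a'):
a = 0: 0-0=0, 0-3=-3, 0-4=-4, 0-5=-5
a = 3: 3-0=3, 3-3=0, 3-4=-1, 3-5=-2
a = 4: 4-0=4, 4-3=1, 4-4=0, 4-5=-1
a = 5: 5-0=5, 5-3=2, 5-4=1, 5-5=0
Collecting distinct values (and noting 0 appears from a-a):
A - A = {-5, -4, -3, -2, -1, 0, 1, 2, 3, 4, 5}
|A - A| = 11

A - A = {-5, -4, -3, -2, -1, 0, 1, 2, 3, 4, 5}


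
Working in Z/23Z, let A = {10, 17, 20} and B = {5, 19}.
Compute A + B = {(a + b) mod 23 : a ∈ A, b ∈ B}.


Work in Z/23Z: reduce every sum a + b modulo 23.
Enumerate all 6 pairs:
a = 10: 10+5=15, 10+19=6
a = 17: 17+5=22, 17+19=13
a = 20: 20+5=2, 20+19=16
Distinct residues collected: {2, 6, 13, 15, 16, 22}
|A + B| = 6 (out of 23 total residues).

A + B = {2, 6, 13, 15, 16, 22}


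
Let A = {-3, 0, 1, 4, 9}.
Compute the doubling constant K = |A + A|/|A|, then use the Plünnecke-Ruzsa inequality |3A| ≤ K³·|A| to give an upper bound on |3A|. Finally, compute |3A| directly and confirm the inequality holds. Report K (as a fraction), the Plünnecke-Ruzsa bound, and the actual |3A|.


|A| = 5.
Step 1: Compute A + A by enumerating all 25 pairs.
A + A = {-6, -3, -2, 0, 1, 2, 4, 5, 6, 8, 9, 10, 13, 18}, so |A + A| = 14.
Step 2: Doubling constant K = |A + A|/|A| = 14/5 = 14/5 ≈ 2.8000.
Step 3: Plünnecke-Ruzsa gives |3A| ≤ K³·|A| = (2.8000)³ · 5 ≈ 109.7600.
Step 4: Compute 3A = A + A + A directly by enumerating all triples (a,b,c) ∈ A³; |3A| = 27.
Step 5: Check 27 ≤ 109.7600? Yes ✓.

K = 14/5, Plünnecke-Ruzsa bound K³|A| ≈ 109.7600, |3A| = 27, inequality holds.


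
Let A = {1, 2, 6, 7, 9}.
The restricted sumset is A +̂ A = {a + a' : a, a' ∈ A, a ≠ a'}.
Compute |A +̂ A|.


Restricted sumset: A +̂ A = {a + a' : a ∈ A, a' ∈ A, a ≠ a'}.
Equivalently, take A + A and drop any sum 2a that is achievable ONLY as a + a for a ∈ A (i.e. sums representable only with equal summands).
Enumerate pairs (a, a') with a < a' (symmetric, so each unordered pair gives one sum; this covers all a ≠ a'):
  1 + 2 = 3
  1 + 6 = 7
  1 + 7 = 8
  1 + 9 = 10
  2 + 6 = 8
  2 + 7 = 9
  2 + 9 = 11
  6 + 7 = 13
  6 + 9 = 15
  7 + 9 = 16
Collected distinct sums: {3, 7, 8, 9, 10, 11, 13, 15, 16}
|A +̂ A| = 9
(Reference bound: |A +̂ A| ≥ 2|A| - 3 for |A| ≥ 2, with |A| = 5 giving ≥ 7.)

|A +̂ A| = 9


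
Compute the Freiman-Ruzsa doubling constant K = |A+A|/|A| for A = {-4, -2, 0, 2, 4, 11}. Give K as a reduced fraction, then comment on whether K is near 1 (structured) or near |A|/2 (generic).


|A| = 6.
Compute A + A by enumerating all 36 pairs.
A + A = {-8, -6, -4, -2, 0, 2, 4, 6, 7, 8, 9, 11, 13, 15, 22}, so |A + A| = 15.
K = |A + A| / |A| = 15/6 = 5/2 ≈ 2.5000.
Reference: AP of size 6 gives K = 11/6 ≈ 1.8333; a fully generic set of size 6 gives K ≈ 3.5000.

|A| = 6, |A + A| = 15, K = 15/6 = 5/2.


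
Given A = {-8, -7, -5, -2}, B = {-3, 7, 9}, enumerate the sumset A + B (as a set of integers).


A + B = {a + b : a ∈ A, b ∈ B}.
Enumerate all |A|·|B| = 4·3 = 12 pairs (a, b) and collect distinct sums.
a = -8: -8+-3=-11, -8+7=-1, -8+9=1
a = -7: -7+-3=-10, -7+7=0, -7+9=2
a = -5: -5+-3=-8, -5+7=2, -5+9=4
a = -2: -2+-3=-5, -2+7=5, -2+9=7
Collecting distinct sums: A + B = {-11, -10, -8, -5, -1, 0, 1, 2, 4, 5, 7}
|A + B| = 11

A + B = {-11, -10, -8, -5, -1, 0, 1, 2, 4, 5, 7}


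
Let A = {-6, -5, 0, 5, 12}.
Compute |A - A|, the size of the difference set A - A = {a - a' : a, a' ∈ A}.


A - A = {a - a' : a, a' ∈ A}; |A| = 5.
Bounds: 2|A|-1 ≤ |A - A| ≤ |A|² - |A| + 1, i.e. 9 ≤ |A - A| ≤ 21.
Note: 0 ∈ A - A always (from a - a). The set is symmetric: if d ∈ A - A then -d ∈ A - A.
Enumerate nonzero differences d = a - a' with a > a' (then include -d):
Positive differences: {1, 5, 6, 7, 10, 11, 12, 17, 18}
Full difference set: {0} ∪ (positive diffs) ∪ (negative diffs).
|A - A| = 1 + 2·9 = 19 (matches direct enumeration: 19).

|A - A| = 19


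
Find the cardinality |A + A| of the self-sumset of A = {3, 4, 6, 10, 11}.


A + A = {a + a' : a, a' ∈ A}; |A| = 5.
General bounds: 2|A| - 1 ≤ |A + A| ≤ |A|(|A|+1)/2, i.e. 9 ≤ |A + A| ≤ 15.
Lower bound 2|A|-1 is attained iff A is an arithmetic progression.
Enumerate sums a + a' for a ≤ a' (symmetric, so this suffices):
a = 3: 3+3=6, 3+4=7, 3+6=9, 3+10=13, 3+11=14
a = 4: 4+4=8, 4+6=10, 4+10=14, 4+11=15
a = 6: 6+6=12, 6+10=16, 6+11=17
a = 10: 10+10=20, 10+11=21
a = 11: 11+11=22
Distinct sums: {6, 7, 8, 9, 10, 12, 13, 14, 15, 16, 17, 20, 21, 22}
|A + A| = 14

|A + A| = 14


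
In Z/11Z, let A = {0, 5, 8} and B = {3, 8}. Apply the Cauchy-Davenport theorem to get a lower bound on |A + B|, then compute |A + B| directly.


Cauchy-Davenport: |A + B| ≥ min(p, |A| + |B| - 1) for A, B nonempty in Z/pZ.
|A| = 3, |B| = 2, p = 11.
CD lower bound = min(11, 3 + 2 - 1) = min(11, 4) = 4.
Compute A + B mod 11 directly:
a = 0: 0+3=3, 0+8=8
a = 5: 5+3=8, 5+8=2
a = 8: 8+3=0, 8+8=5
A + B = {0, 2, 3, 5, 8}, so |A + B| = 5.
Verify: 5 ≥ 4? Yes ✓.

CD lower bound = 4, actual |A + B| = 5.


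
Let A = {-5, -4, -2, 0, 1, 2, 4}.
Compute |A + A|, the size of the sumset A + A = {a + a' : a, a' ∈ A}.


A + A = {a + a' : a, a' ∈ A}; |A| = 7.
General bounds: 2|A| - 1 ≤ |A + A| ≤ |A|(|A|+1)/2, i.e. 13 ≤ |A + A| ≤ 28.
Lower bound 2|A|-1 is attained iff A is an arithmetic progression.
Enumerate sums a + a' for a ≤ a' (symmetric, so this suffices):
a = -5: -5+-5=-10, -5+-4=-9, -5+-2=-7, -5+0=-5, -5+1=-4, -5+2=-3, -5+4=-1
a = -4: -4+-4=-8, -4+-2=-6, -4+0=-4, -4+1=-3, -4+2=-2, -4+4=0
a = -2: -2+-2=-4, -2+0=-2, -2+1=-1, -2+2=0, -2+4=2
a = 0: 0+0=0, 0+1=1, 0+2=2, 0+4=4
a = 1: 1+1=2, 1+2=3, 1+4=5
a = 2: 2+2=4, 2+4=6
a = 4: 4+4=8
Distinct sums: {-10, -9, -8, -7, -6, -5, -4, -3, -2, -1, 0, 1, 2, 3, 4, 5, 6, 8}
|A + A| = 18

|A + A| = 18


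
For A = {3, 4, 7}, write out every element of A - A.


A - A = {a - a' : a, a' ∈ A}.
Compute a - a' for each ordered pair (a, a'):
a = 3: 3-3=0, 3-4=-1, 3-7=-4
a = 4: 4-3=1, 4-4=0, 4-7=-3
a = 7: 7-3=4, 7-4=3, 7-7=0
Collecting distinct values (and noting 0 appears from a-a):
A - A = {-4, -3, -1, 0, 1, 3, 4}
|A - A| = 7

A - A = {-4, -3, -1, 0, 1, 3, 4}


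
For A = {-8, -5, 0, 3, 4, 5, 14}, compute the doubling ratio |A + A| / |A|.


|A| = 7.
Compute A + A by enumerating all 49 pairs.
A + A = {-16, -13, -10, -8, -5, -4, -3, -2, -1, 0, 3, 4, 5, 6, 7, 8, 9, 10, 14, 17, 18, 19, 28}, so |A + A| = 23.
K = |A + A| / |A| = 23/7 (already in lowest terms) ≈ 3.2857.
Reference: AP of size 7 gives K = 13/7 ≈ 1.8571; a fully generic set of size 7 gives K ≈ 4.0000.

|A| = 7, |A + A| = 23, K = 23/7.


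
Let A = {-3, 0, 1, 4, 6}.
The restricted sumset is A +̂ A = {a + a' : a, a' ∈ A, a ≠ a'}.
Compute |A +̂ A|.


Restricted sumset: A +̂ A = {a + a' : a ∈ A, a' ∈ A, a ≠ a'}.
Equivalently, take A + A and drop any sum 2a that is achievable ONLY as a + a for a ∈ A (i.e. sums representable only with equal summands).
Enumerate pairs (a, a') with a < a' (symmetric, so each unordered pair gives one sum; this covers all a ≠ a'):
  -3 + 0 = -3
  -3 + 1 = -2
  -3 + 4 = 1
  -3 + 6 = 3
  0 + 1 = 1
  0 + 4 = 4
  0 + 6 = 6
  1 + 4 = 5
  1 + 6 = 7
  4 + 6 = 10
Collected distinct sums: {-3, -2, 1, 3, 4, 5, 6, 7, 10}
|A +̂ A| = 9
(Reference bound: |A +̂ A| ≥ 2|A| - 3 for |A| ≥ 2, with |A| = 5 giving ≥ 7.)

|A +̂ A| = 9


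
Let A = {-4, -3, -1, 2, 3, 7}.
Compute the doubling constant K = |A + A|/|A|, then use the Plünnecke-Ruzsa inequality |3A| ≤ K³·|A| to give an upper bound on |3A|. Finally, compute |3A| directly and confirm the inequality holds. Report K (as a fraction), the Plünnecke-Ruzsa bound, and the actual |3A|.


|A| = 6.
Step 1: Compute A + A by enumerating all 36 pairs.
A + A = {-8, -7, -6, -5, -4, -2, -1, 0, 1, 2, 3, 4, 5, 6, 9, 10, 14}, so |A + A| = 17.
Step 2: Doubling constant K = |A + A|/|A| = 17/6 = 17/6 ≈ 2.8333.
Step 3: Plünnecke-Ruzsa gives |3A| ≤ K³·|A| = (2.8333)³ · 6 ≈ 136.4722.
Step 4: Compute 3A = A + A + A directly by enumerating all triples (a,b,c) ∈ A³; |3A| = 29.
Step 5: Check 29 ≤ 136.4722? Yes ✓.

K = 17/6, Plünnecke-Ruzsa bound K³|A| ≈ 136.4722, |3A| = 29, inequality holds.


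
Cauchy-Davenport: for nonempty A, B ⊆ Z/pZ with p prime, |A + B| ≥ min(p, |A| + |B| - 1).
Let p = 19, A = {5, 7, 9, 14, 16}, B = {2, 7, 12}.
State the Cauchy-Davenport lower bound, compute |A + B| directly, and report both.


Cauchy-Davenport: |A + B| ≥ min(p, |A| + |B| - 1) for A, B nonempty in Z/pZ.
|A| = 5, |B| = 3, p = 19.
CD lower bound = min(19, 5 + 3 - 1) = min(19, 7) = 7.
Compute A + B mod 19 directly:
a = 5: 5+2=7, 5+7=12, 5+12=17
a = 7: 7+2=9, 7+7=14, 7+12=0
a = 9: 9+2=11, 9+7=16, 9+12=2
a = 14: 14+2=16, 14+7=2, 14+12=7
a = 16: 16+2=18, 16+7=4, 16+12=9
A + B = {0, 2, 4, 7, 9, 11, 12, 14, 16, 17, 18}, so |A + B| = 11.
Verify: 11 ≥ 7? Yes ✓.

CD lower bound = 7, actual |A + B| = 11.


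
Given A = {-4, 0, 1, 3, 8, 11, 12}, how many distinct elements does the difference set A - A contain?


A - A = {a - a' : a, a' ∈ A}; |A| = 7.
Bounds: 2|A|-1 ≤ |A - A| ≤ |A|² - |A| + 1, i.e. 13 ≤ |A - A| ≤ 43.
Note: 0 ∈ A - A always (from a - a). The set is symmetric: if d ∈ A - A then -d ∈ A - A.
Enumerate nonzero differences d = a - a' with a > a' (then include -d):
Positive differences: {1, 2, 3, 4, 5, 7, 8, 9, 10, 11, 12, 15, 16}
Full difference set: {0} ∪ (positive diffs) ∪ (negative diffs).
|A - A| = 1 + 2·13 = 27 (matches direct enumeration: 27).

|A - A| = 27


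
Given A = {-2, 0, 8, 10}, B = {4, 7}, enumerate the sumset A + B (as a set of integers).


A + B = {a + b : a ∈ A, b ∈ B}.
Enumerate all |A|·|B| = 4·2 = 8 pairs (a, b) and collect distinct sums.
a = -2: -2+4=2, -2+7=5
a = 0: 0+4=4, 0+7=7
a = 8: 8+4=12, 8+7=15
a = 10: 10+4=14, 10+7=17
Collecting distinct sums: A + B = {2, 4, 5, 7, 12, 14, 15, 17}
|A + B| = 8

A + B = {2, 4, 5, 7, 12, 14, 15, 17}


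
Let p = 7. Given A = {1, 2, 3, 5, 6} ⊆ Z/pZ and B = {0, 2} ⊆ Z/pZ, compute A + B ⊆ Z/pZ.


Work in Z/7Z: reduce every sum a + b modulo 7.
Enumerate all 10 pairs:
a = 1: 1+0=1, 1+2=3
a = 2: 2+0=2, 2+2=4
a = 3: 3+0=3, 3+2=5
a = 5: 5+0=5, 5+2=0
a = 6: 6+0=6, 6+2=1
Distinct residues collected: {0, 1, 2, 3, 4, 5, 6}
|A + B| = 7 (out of 7 total residues).

A + B = {0, 1, 2, 3, 4, 5, 6}


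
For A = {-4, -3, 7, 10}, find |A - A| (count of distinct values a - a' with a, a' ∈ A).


A - A = {a - a' : a, a' ∈ A}; |A| = 4.
Bounds: 2|A|-1 ≤ |A - A| ≤ |A|² - |A| + 1, i.e. 7 ≤ |A - A| ≤ 13.
Note: 0 ∈ A - A always (from a - a). The set is symmetric: if d ∈ A - A then -d ∈ A - A.
Enumerate nonzero differences d = a - a' with a > a' (then include -d):
Positive differences: {1, 3, 10, 11, 13, 14}
Full difference set: {0} ∪ (positive diffs) ∪ (negative diffs).
|A - A| = 1 + 2·6 = 13 (matches direct enumeration: 13).

|A - A| = 13


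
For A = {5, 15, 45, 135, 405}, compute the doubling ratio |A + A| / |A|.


|A| = 5.
Compute A + A by enumerating all 25 pairs.
A + A = {10, 20, 30, 50, 60, 90, 140, 150, 180, 270, 410, 420, 450, 540, 810}, so |A + A| = 15.
K = |A + A| / |A| = 15/5 = 3/1 ≈ 3.0000.
Reference: AP of size 5 gives K = 9/5 ≈ 1.8000; a fully generic set of size 5 gives K ≈ 3.0000.

|A| = 5, |A + A| = 15, K = 15/5 = 3/1.


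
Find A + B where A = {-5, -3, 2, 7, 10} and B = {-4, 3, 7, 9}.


A + B = {a + b : a ∈ A, b ∈ B}.
Enumerate all |A|·|B| = 5·4 = 20 pairs (a, b) and collect distinct sums.
a = -5: -5+-4=-9, -5+3=-2, -5+7=2, -5+9=4
a = -3: -3+-4=-7, -3+3=0, -3+7=4, -3+9=6
a = 2: 2+-4=-2, 2+3=5, 2+7=9, 2+9=11
a = 7: 7+-4=3, 7+3=10, 7+7=14, 7+9=16
a = 10: 10+-4=6, 10+3=13, 10+7=17, 10+9=19
Collecting distinct sums: A + B = {-9, -7, -2, 0, 2, 3, 4, 5, 6, 9, 10, 11, 13, 14, 16, 17, 19}
|A + B| = 17

A + B = {-9, -7, -2, 0, 2, 3, 4, 5, 6, 9, 10, 11, 13, 14, 16, 17, 19}


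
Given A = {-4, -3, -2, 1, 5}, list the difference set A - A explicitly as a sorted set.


A - A = {a - a' : a, a' ∈ A}.
Compute a - a' for each ordered pair (a, a'):
a = -4: -4--4=0, -4--3=-1, -4--2=-2, -4-1=-5, -4-5=-9
a = -3: -3--4=1, -3--3=0, -3--2=-1, -3-1=-4, -3-5=-8
a = -2: -2--4=2, -2--3=1, -2--2=0, -2-1=-3, -2-5=-7
a = 1: 1--4=5, 1--3=4, 1--2=3, 1-1=0, 1-5=-4
a = 5: 5--4=9, 5--3=8, 5--2=7, 5-1=4, 5-5=0
Collecting distinct values (and noting 0 appears from a-a):
A - A = {-9, -8, -7, -5, -4, -3, -2, -1, 0, 1, 2, 3, 4, 5, 7, 8, 9}
|A - A| = 17

A - A = {-9, -8, -7, -5, -4, -3, -2, -1, 0, 1, 2, 3, 4, 5, 7, 8, 9}


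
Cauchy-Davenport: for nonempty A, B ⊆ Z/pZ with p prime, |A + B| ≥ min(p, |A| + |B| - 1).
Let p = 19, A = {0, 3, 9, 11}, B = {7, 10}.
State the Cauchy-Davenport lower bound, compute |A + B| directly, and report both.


Cauchy-Davenport: |A + B| ≥ min(p, |A| + |B| - 1) for A, B nonempty in Z/pZ.
|A| = 4, |B| = 2, p = 19.
CD lower bound = min(19, 4 + 2 - 1) = min(19, 5) = 5.
Compute A + B mod 19 directly:
a = 0: 0+7=7, 0+10=10
a = 3: 3+7=10, 3+10=13
a = 9: 9+7=16, 9+10=0
a = 11: 11+7=18, 11+10=2
A + B = {0, 2, 7, 10, 13, 16, 18}, so |A + B| = 7.
Verify: 7 ≥ 5? Yes ✓.

CD lower bound = 5, actual |A + B| = 7.


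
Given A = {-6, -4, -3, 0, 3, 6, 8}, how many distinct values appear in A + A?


A + A = {a + a' : a, a' ∈ A}; |A| = 7.
General bounds: 2|A| - 1 ≤ |A + A| ≤ |A|(|A|+1)/2, i.e. 13 ≤ |A + A| ≤ 28.
Lower bound 2|A|-1 is attained iff A is an arithmetic progression.
Enumerate sums a + a' for a ≤ a' (symmetric, so this suffices):
a = -6: -6+-6=-12, -6+-4=-10, -6+-3=-9, -6+0=-6, -6+3=-3, -6+6=0, -6+8=2
a = -4: -4+-4=-8, -4+-3=-7, -4+0=-4, -4+3=-1, -4+6=2, -4+8=4
a = -3: -3+-3=-6, -3+0=-3, -3+3=0, -3+6=3, -3+8=5
a = 0: 0+0=0, 0+3=3, 0+6=6, 0+8=8
a = 3: 3+3=6, 3+6=9, 3+8=11
a = 6: 6+6=12, 6+8=14
a = 8: 8+8=16
Distinct sums: {-12, -10, -9, -8, -7, -6, -4, -3, -1, 0, 2, 3, 4, 5, 6, 8, 9, 11, 12, 14, 16}
|A + A| = 21

|A + A| = 21


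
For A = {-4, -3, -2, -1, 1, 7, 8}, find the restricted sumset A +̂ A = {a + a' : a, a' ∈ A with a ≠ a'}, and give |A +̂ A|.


Restricted sumset: A +̂ A = {a + a' : a ∈ A, a' ∈ A, a ≠ a'}.
Equivalently, take A + A and drop any sum 2a that is achievable ONLY as a + a for a ∈ A (i.e. sums representable only with equal summands).
Enumerate pairs (a, a') with a < a' (symmetric, so each unordered pair gives one sum; this covers all a ≠ a'):
  -4 + -3 = -7
  -4 + -2 = -6
  -4 + -1 = -5
  -4 + 1 = -3
  -4 + 7 = 3
  -4 + 8 = 4
  -3 + -2 = -5
  -3 + -1 = -4
  -3 + 1 = -2
  -3 + 7 = 4
  -3 + 8 = 5
  -2 + -1 = -3
  -2 + 1 = -1
  -2 + 7 = 5
  -2 + 8 = 6
  -1 + 1 = 0
  -1 + 7 = 6
  -1 + 8 = 7
  1 + 7 = 8
  1 + 8 = 9
  7 + 8 = 15
Collected distinct sums: {-7, -6, -5, -4, -3, -2, -1, 0, 3, 4, 5, 6, 7, 8, 9, 15}
|A +̂ A| = 16
(Reference bound: |A +̂ A| ≥ 2|A| - 3 for |A| ≥ 2, with |A| = 7 giving ≥ 11.)

|A +̂ A| = 16


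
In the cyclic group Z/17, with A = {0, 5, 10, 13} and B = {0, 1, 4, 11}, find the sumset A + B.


Work in Z/17Z: reduce every sum a + b modulo 17.
Enumerate all 16 pairs:
a = 0: 0+0=0, 0+1=1, 0+4=4, 0+11=11
a = 5: 5+0=5, 5+1=6, 5+4=9, 5+11=16
a = 10: 10+0=10, 10+1=11, 10+4=14, 10+11=4
a = 13: 13+0=13, 13+1=14, 13+4=0, 13+11=7
Distinct residues collected: {0, 1, 4, 5, 6, 7, 9, 10, 11, 13, 14, 16}
|A + B| = 12 (out of 17 total residues).

A + B = {0, 1, 4, 5, 6, 7, 9, 10, 11, 13, 14, 16}


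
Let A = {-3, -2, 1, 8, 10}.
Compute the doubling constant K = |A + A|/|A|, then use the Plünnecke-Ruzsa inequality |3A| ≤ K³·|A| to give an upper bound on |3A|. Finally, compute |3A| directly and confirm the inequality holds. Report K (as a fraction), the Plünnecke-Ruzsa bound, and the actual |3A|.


|A| = 5.
Step 1: Compute A + A by enumerating all 25 pairs.
A + A = {-6, -5, -4, -2, -1, 2, 5, 6, 7, 8, 9, 11, 16, 18, 20}, so |A + A| = 15.
Step 2: Doubling constant K = |A + A|/|A| = 15/5 = 15/5 ≈ 3.0000.
Step 3: Plünnecke-Ruzsa gives |3A| ≤ K³·|A| = (3.0000)³ · 5 ≈ 135.0000.
Step 4: Compute 3A = A + A + A directly by enumerating all triples (a,b,c) ∈ A³; |3A| = 31.
Step 5: Check 31 ≤ 135.0000? Yes ✓.

K = 15/5, Plünnecke-Ruzsa bound K³|A| ≈ 135.0000, |3A| = 31, inequality holds.


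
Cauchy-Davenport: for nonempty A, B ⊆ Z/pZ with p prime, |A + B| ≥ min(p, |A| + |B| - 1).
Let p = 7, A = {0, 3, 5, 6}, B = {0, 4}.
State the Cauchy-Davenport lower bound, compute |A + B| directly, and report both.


Cauchy-Davenport: |A + B| ≥ min(p, |A| + |B| - 1) for A, B nonempty in Z/pZ.
|A| = 4, |B| = 2, p = 7.
CD lower bound = min(7, 4 + 2 - 1) = min(7, 5) = 5.
Compute A + B mod 7 directly:
a = 0: 0+0=0, 0+4=4
a = 3: 3+0=3, 3+4=0
a = 5: 5+0=5, 5+4=2
a = 6: 6+0=6, 6+4=3
A + B = {0, 2, 3, 4, 5, 6}, so |A + B| = 6.
Verify: 6 ≥ 5? Yes ✓.

CD lower bound = 5, actual |A + B| = 6.


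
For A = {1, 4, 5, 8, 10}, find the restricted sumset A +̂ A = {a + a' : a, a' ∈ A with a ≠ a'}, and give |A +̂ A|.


Restricted sumset: A +̂ A = {a + a' : a ∈ A, a' ∈ A, a ≠ a'}.
Equivalently, take A + A and drop any sum 2a that is achievable ONLY as a + a for a ∈ A (i.e. sums representable only with equal summands).
Enumerate pairs (a, a') with a < a' (symmetric, so each unordered pair gives one sum; this covers all a ≠ a'):
  1 + 4 = 5
  1 + 5 = 6
  1 + 8 = 9
  1 + 10 = 11
  4 + 5 = 9
  4 + 8 = 12
  4 + 10 = 14
  5 + 8 = 13
  5 + 10 = 15
  8 + 10 = 18
Collected distinct sums: {5, 6, 9, 11, 12, 13, 14, 15, 18}
|A +̂ A| = 9
(Reference bound: |A +̂ A| ≥ 2|A| - 3 for |A| ≥ 2, with |A| = 5 giving ≥ 7.)

|A +̂ A| = 9


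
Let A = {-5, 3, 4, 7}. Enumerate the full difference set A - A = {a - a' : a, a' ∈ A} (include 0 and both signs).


A - A = {a - a' : a, a' ∈ A}.
Compute a - a' for each ordered pair (a, a'):
a = -5: -5--5=0, -5-3=-8, -5-4=-9, -5-7=-12
a = 3: 3--5=8, 3-3=0, 3-4=-1, 3-7=-4
a = 4: 4--5=9, 4-3=1, 4-4=0, 4-7=-3
a = 7: 7--5=12, 7-3=4, 7-4=3, 7-7=0
Collecting distinct values (and noting 0 appears from a-a):
A - A = {-12, -9, -8, -4, -3, -1, 0, 1, 3, 4, 8, 9, 12}
|A - A| = 13

A - A = {-12, -9, -8, -4, -3, -1, 0, 1, 3, 4, 8, 9, 12}


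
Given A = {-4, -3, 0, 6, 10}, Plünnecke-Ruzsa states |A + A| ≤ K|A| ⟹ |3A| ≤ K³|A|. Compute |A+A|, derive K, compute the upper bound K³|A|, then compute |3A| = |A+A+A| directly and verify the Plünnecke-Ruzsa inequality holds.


|A| = 5.
Step 1: Compute A + A by enumerating all 25 pairs.
A + A = {-8, -7, -6, -4, -3, 0, 2, 3, 6, 7, 10, 12, 16, 20}, so |A + A| = 14.
Step 2: Doubling constant K = |A + A|/|A| = 14/5 = 14/5 ≈ 2.8000.
Step 3: Plünnecke-Ruzsa gives |3A| ≤ K³·|A| = (2.8000)³ · 5 ≈ 109.7600.
Step 4: Compute 3A = A + A + A directly by enumerating all triples (a,b,c) ∈ A³; |3A| = 29.
Step 5: Check 29 ≤ 109.7600? Yes ✓.

K = 14/5, Plünnecke-Ruzsa bound K³|A| ≈ 109.7600, |3A| = 29, inequality holds.


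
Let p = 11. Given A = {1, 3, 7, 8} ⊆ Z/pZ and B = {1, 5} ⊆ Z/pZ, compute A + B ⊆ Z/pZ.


Work in Z/11Z: reduce every sum a + b modulo 11.
Enumerate all 8 pairs:
a = 1: 1+1=2, 1+5=6
a = 3: 3+1=4, 3+5=8
a = 7: 7+1=8, 7+5=1
a = 8: 8+1=9, 8+5=2
Distinct residues collected: {1, 2, 4, 6, 8, 9}
|A + B| = 6 (out of 11 total residues).

A + B = {1, 2, 4, 6, 8, 9}


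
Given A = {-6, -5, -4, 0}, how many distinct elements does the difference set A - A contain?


A - A = {a - a' : a, a' ∈ A}; |A| = 4.
Bounds: 2|A|-1 ≤ |A - A| ≤ |A|² - |A| + 1, i.e. 7 ≤ |A - A| ≤ 13.
Note: 0 ∈ A - A always (from a - a). The set is symmetric: if d ∈ A - A then -d ∈ A - A.
Enumerate nonzero differences d = a - a' with a > a' (then include -d):
Positive differences: {1, 2, 4, 5, 6}
Full difference set: {0} ∪ (positive diffs) ∪ (negative diffs).
|A - A| = 1 + 2·5 = 11 (matches direct enumeration: 11).

|A - A| = 11


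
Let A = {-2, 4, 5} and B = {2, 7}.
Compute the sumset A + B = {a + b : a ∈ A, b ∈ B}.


A + B = {a + b : a ∈ A, b ∈ B}.
Enumerate all |A|·|B| = 3·2 = 6 pairs (a, b) and collect distinct sums.
a = -2: -2+2=0, -2+7=5
a = 4: 4+2=6, 4+7=11
a = 5: 5+2=7, 5+7=12
Collecting distinct sums: A + B = {0, 5, 6, 7, 11, 12}
|A + B| = 6

A + B = {0, 5, 6, 7, 11, 12}


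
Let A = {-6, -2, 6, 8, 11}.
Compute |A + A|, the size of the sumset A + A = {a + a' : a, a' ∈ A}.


A + A = {a + a' : a, a' ∈ A}; |A| = 5.
General bounds: 2|A| - 1 ≤ |A + A| ≤ |A|(|A|+1)/2, i.e. 9 ≤ |A + A| ≤ 15.
Lower bound 2|A|-1 is attained iff A is an arithmetic progression.
Enumerate sums a + a' for a ≤ a' (symmetric, so this suffices):
a = -6: -6+-6=-12, -6+-2=-8, -6+6=0, -6+8=2, -6+11=5
a = -2: -2+-2=-4, -2+6=4, -2+8=6, -2+11=9
a = 6: 6+6=12, 6+8=14, 6+11=17
a = 8: 8+8=16, 8+11=19
a = 11: 11+11=22
Distinct sums: {-12, -8, -4, 0, 2, 4, 5, 6, 9, 12, 14, 16, 17, 19, 22}
|A + A| = 15

|A + A| = 15


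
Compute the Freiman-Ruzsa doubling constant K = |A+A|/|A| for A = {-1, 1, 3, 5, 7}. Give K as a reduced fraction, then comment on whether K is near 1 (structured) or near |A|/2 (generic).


|A| = 5.
Compute A + A by enumerating all 25 pairs.
A + A = {-2, 0, 2, 4, 6, 8, 10, 12, 14}, so |A + A| = 9.
K = |A + A| / |A| = 9/5 (already in lowest terms) ≈ 1.8000.
Reference: AP of size 5 gives K = 9/5 ≈ 1.8000; a fully generic set of size 5 gives K ≈ 3.0000.

|A| = 5, |A + A| = 9, K = 9/5.


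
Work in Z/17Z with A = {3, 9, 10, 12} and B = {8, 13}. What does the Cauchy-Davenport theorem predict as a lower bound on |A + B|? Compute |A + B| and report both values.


Cauchy-Davenport: |A + B| ≥ min(p, |A| + |B| - 1) for A, B nonempty in Z/pZ.
|A| = 4, |B| = 2, p = 17.
CD lower bound = min(17, 4 + 2 - 1) = min(17, 5) = 5.
Compute A + B mod 17 directly:
a = 3: 3+8=11, 3+13=16
a = 9: 9+8=0, 9+13=5
a = 10: 10+8=1, 10+13=6
a = 12: 12+8=3, 12+13=8
A + B = {0, 1, 3, 5, 6, 8, 11, 16}, so |A + B| = 8.
Verify: 8 ≥ 5? Yes ✓.

CD lower bound = 5, actual |A + B| = 8.


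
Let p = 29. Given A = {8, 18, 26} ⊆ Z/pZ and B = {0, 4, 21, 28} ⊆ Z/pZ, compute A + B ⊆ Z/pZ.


Work in Z/29Z: reduce every sum a + b modulo 29.
Enumerate all 12 pairs:
a = 8: 8+0=8, 8+4=12, 8+21=0, 8+28=7
a = 18: 18+0=18, 18+4=22, 18+21=10, 18+28=17
a = 26: 26+0=26, 26+4=1, 26+21=18, 26+28=25
Distinct residues collected: {0, 1, 7, 8, 10, 12, 17, 18, 22, 25, 26}
|A + B| = 11 (out of 29 total residues).

A + B = {0, 1, 7, 8, 10, 12, 17, 18, 22, 25, 26}


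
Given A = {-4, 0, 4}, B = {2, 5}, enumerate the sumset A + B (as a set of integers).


A + B = {a + b : a ∈ A, b ∈ B}.
Enumerate all |A|·|B| = 3·2 = 6 pairs (a, b) and collect distinct sums.
a = -4: -4+2=-2, -4+5=1
a = 0: 0+2=2, 0+5=5
a = 4: 4+2=6, 4+5=9
Collecting distinct sums: A + B = {-2, 1, 2, 5, 6, 9}
|A + B| = 6

A + B = {-2, 1, 2, 5, 6, 9}


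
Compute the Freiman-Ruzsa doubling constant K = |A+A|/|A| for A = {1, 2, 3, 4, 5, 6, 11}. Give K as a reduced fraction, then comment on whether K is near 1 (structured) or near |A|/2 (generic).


|A| = 7.
Compute A + A by enumerating all 49 pairs.
A + A = {2, 3, 4, 5, 6, 7, 8, 9, 10, 11, 12, 13, 14, 15, 16, 17, 22}, so |A + A| = 17.
K = |A + A| / |A| = 17/7 (already in lowest terms) ≈ 2.4286.
Reference: AP of size 7 gives K = 13/7 ≈ 1.8571; a fully generic set of size 7 gives K ≈ 4.0000.

|A| = 7, |A + A| = 17, K = 17/7.


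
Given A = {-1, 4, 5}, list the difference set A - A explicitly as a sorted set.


A - A = {a - a' : a, a' ∈ A}.
Compute a - a' for each ordered pair (a, a'):
a = -1: -1--1=0, -1-4=-5, -1-5=-6
a = 4: 4--1=5, 4-4=0, 4-5=-1
a = 5: 5--1=6, 5-4=1, 5-5=0
Collecting distinct values (and noting 0 appears from a-a):
A - A = {-6, -5, -1, 0, 1, 5, 6}
|A - A| = 7

A - A = {-6, -5, -1, 0, 1, 5, 6}


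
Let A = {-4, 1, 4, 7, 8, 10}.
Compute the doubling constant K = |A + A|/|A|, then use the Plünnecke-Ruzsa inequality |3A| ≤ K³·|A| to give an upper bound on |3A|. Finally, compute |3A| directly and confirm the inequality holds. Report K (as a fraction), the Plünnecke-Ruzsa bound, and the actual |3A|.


|A| = 6.
Step 1: Compute A + A by enumerating all 36 pairs.
A + A = {-8, -3, 0, 2, 3, 4, 5, 6, 8, 9, 11, 12, 14, 15, 16, 17, 18, 20}, so |A + A| = 18.
Step 2: Doubling constant K = |A + A|/|A| = 18/6 = 18/6 ≈ 3.0000.
Step 3: Plünnecke-Ruzsa gives |3A| ≤ K³·|A| = (3.0000)³ · 6 ≈ 162.0000.
Step 4: Compute 3A = A + A + A directly by enumerating all triples (a,b,c) ∈ A³; |3A| = 35.
Step 5: Check 35 ≤ 162.0000? Yes ✓.

K = 18/6, Plünnecke-Ruzsa bound K³|A| ≈ 162.0000, |3A| = 35, inequality holds.


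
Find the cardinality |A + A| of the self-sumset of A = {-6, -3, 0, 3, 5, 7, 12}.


A + A = {a + a' : a, a' ∈ A}; |A| = 7.
General bounds: 2|A| - 1 ≤ |A + A| ≤ |A|(|A|+1)/2, i.e. 13 ≤ |A + A| ≤ 28.
Lower bound 2|A|-1 is attained iff A is an arithmetic progression.
Enumerate sums a + a' for a ≤ a' (symmetric, so this suffices):
a = -6: -6+-6=-12, -6+-3=-9, -6+0=-6, -6+3=-3, -6+5=-1, -6+7=1, -6+12=6
a = -3: -3+-3=-6, -3+0=-3, -3+3=0, -3+5=2, -3+7=4, -3+12=9
a = 0: 0+0=0, 0+3=3, 0+5=5, 0+7=7, 0+12=12
a = 3: 3+3=6, 3+5=8, 3+7=10, 3+12=15
a = 5: 5+5=10, 5+7=12, 5+12=17
a = 7: 7+7=14, 7+12=19
a = 12: 12+12=24
Distinct sums: {-12, -9, -6, -3, -1, 0, 1, 2, 3, 4, 5, 6, 7, 8, 9, 10, 12, 14, 15, 17, 19, 24}
|A + A| = 22

|A + A| = 22


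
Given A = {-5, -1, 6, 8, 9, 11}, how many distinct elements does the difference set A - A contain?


A - A = {a - a' : a, a' ∈ A}; |A| = 6.
Bounds: 2|A|-1 ≤ |A - A| ≤ |A|² - |A| + 1, i.e. 11 ≤ |A - A| ≤ 31.
Note: 0 ∈ A - A always (from a - a). The set is symmetric: if d ∈ A - A then -d ∈ A - A.
Enumerate nonzero differences d = a - a' with a > a' (then include -d):
Positive differences: {1, 2, 3, 4, 5, 7, 9, 10, 11, 12, 13, 14, 16}
Full difference set: {0} ∪ (positive diffs) ∪ (negative diffs).
|A - A| = 1 + 2·13 = 27 (matches direct enumeration: 27).

|A - A| = 27


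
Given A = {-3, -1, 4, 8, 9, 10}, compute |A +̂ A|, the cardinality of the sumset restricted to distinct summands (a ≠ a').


Restricted sumset: A +̂ A = {a + a' : a ∈ A, a' ∈ A, a ≠ a'}.
Equivalently, take A + A and drop any sum 2a that is achievable ONLY as a + a for a ∈ A (i.e. sums representable only with equal summands).
Enumerate pairs (a, a') with a < a' (symmetric, so each unordered pair gives one sum; this covers all a ≠ a'):
  -3 + -1 = -4
  -3 + 4 = 1
  -3 + 8 = 5
  -3 + 9 = 6
  -3 + 10 = 7
  -1 + 4 = 3
  -1 + 8 = 7
  -1 + 9 = 8
  -1 + 10 = 9
  4 + 8 = 12
  4 + 9 = 13
  4 + 10 = 14
  8 + 9 = 17
  8 + 10 = 18
  9 + 10 = 19
Collected distinct sums: {-4, 1, 3, 5, 6, 7, 8, 9, 12, 13, 14, 17, 18, 19}
|A +̂ A| = 14
(Reference bound: |A +̂ A| ≥ 2|A| - 3 for |A| ≥ 2, with |A| = 6 giving ≥ 9.)

|A +̂ A| = 14


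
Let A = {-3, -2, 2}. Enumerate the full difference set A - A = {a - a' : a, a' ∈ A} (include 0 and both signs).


A - A = {a - a' : a, a' ∈ A}.
Compute a - a' for each ordered pair (a, a'):
a = -3: -3--3=0, -3--2=-1, -3-2=-5
a = -2: -2--3=1, -2--2=0, -2-2=-4
a = 2: 2--3=5, 2--2=4, 2-2=0
Collecting distinct values (and noting 0 appears from a-a):
A - A = {-5, -4, -1, 0, 1, 4, 5}
|A - A| = 7

A - A = {-5, -4, -1, 0, 1, 4, 5}


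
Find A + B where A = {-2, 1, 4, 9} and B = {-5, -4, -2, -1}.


A + B = {a + b : a ∈ A, b ∈ B}.
Enumerate all |A|·|B| = 4·4 = 16 pairs (a, b) and collect distinct sums.
a = -2: -2+-5=-7, -2+-4=-6, -2+-2=-4, -2+-1=-3
a = 1: 1+-5=-4, 1+-4=-3, 1+-2=-1, 1+-1=0
a = 4: 4+-5=-1, 4+-4=0, 4+-2=2, 4+-1=3
a = 9: 9+-5=4, 9+-4=5, 9+-2=7, 9+-1=8
Collecting distinct sums: A + B = {-7, -6, -4, -3, -1, 0, 2, 3, 4, 5, 7, 8}
|A + B| = 12

A + B = {-7, -6, -4, -3, -1, 0, 2, 3, 4, 5, 7, 8}


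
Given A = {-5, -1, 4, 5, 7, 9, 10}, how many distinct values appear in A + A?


A + A = {a + a' : a, a' ∈ A}; |A| = 7.
General bounds: 2|A| - 1 ≤ |A + A| ≤ |A|(|A|+1)/2, i.e. 13 ≤ |A + A| ≤ 28.
Lower bound 2|A|-1 is attained iff A is an arithmetic progression.
Enumerate sums a + a' for a ≤ a' (symmetric, so this suffices):
a = -5: -5+-5=-10, -5+-1=-6, -5+4=-1, -5+5=0, -5+7=2, -5+9=4, -5+10=5
a = -1: -1+-1=-2, -1+4=3, -1+5=4, -1+7=6, -1+9=8, -1+10=9
a = 4: 4+4=8, 4+5=9, 4+7=11, 4+9=13, 4+10=14
a = 5: 5+5=10, 5+7=12, 5+9=14, 5+10=15
a = 7: 7+7=14, 7+9=16, 7+10=17
a = 9: 9+9=18, 9+10=19
a = 10: 10+10=20
Distinct sums: {-10, -6, -2, -1, 0, 2, 3, 4, 5, 6, 8, 9, 10, 11, 12, 13, 14, 15, 16, 17, 18, 19, 20}
|A + A| = 23

|A + A| = 23


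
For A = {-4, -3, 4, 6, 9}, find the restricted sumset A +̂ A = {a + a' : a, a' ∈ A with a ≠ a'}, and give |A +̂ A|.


Restricted sumset: A +̂ A = {a + a' : a ∈ A, a' ∈ A, a ≠ a'}.
Equivalently, take A + A and drop any sum 2a that is achievable ONLY as a + a for a ∈ A (i.e. sums representable only with equal summands).
Enumerate pairs (a, a') with a < a' (symmetric, so each unordered pair gives one sum; this covers all a ≠ a'):
  -4 + -3 = -7
  -4 + 4 = 0
  -4 + 6 = 2
  -4 + 9 = 5
  -3 + 4 = 1
  -3 + 6 = 3
  -3 + 9 = 6
  4 + 6 = 10
  4 + 9 = 13
  6 + 9 = 15
Collected distinct sums: {-7, 0, 1, 2, 3, 5, 6, 10, 13, 15}
|A +̂ A| = 10
(Reference bound: |A +̂ A| ≥ 2|A| - 3 for |A| ≥ 2, with |A| = 5 giving ≥ 7.)

|A +̂ A| = 10


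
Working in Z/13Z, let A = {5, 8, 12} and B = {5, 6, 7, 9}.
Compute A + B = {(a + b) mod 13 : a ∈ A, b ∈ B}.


Work in Z/13Z: reduce every sum a + b modulo 13.
Enumerate all 12 pairs:
a = 5: 5+5=10, 5+6=11, 5+7=12, 5+9=1
a = 8: 8+5=0, 8+6=1, 8+7=2, 8+9=4
a = 12: 12+5=4, 12+6=5, 12+7=6, 12+9=8
Distinct residues collected: {0, 1, 2, 4, 5, 6, 8, 10, 11, 12}
|A + B| = 10 (out of 13 total residues).

A + B = {0, 1, 2, 4, 5, 6, 8, 10, 11, 12}


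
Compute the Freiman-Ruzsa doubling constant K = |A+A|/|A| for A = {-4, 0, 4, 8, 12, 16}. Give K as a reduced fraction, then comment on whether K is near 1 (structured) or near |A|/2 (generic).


|A| = 6.
Compute A + A by enumerating all 36 pairs.
A + A = {-8, -4, 0, 4, 8, 12, 16, 20, 24, 28, 32}, so |A + A| = 11.
K = |A + A| / |A| = 11/6 (already in lowest terms) ≈ 1.8333.
Reference: AP of size 6 gives K = 11/6 ≈ 1.8333; a fully generic set of size 6 gives K ≈ 3.5000.

|A| = 6, |A + A| = 11, K = 11/6.


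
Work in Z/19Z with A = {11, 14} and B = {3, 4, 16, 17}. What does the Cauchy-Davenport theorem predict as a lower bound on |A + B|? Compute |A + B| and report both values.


Cauchy-Davenport: |A + B| ≥ min(p, |A| + |B| - 1) for A, B nonempty in Z/pZ.
|A| = 2, |B| = 4, p = 19.
CD lower bound = min(19, 2 + 4 - 1) = min(19, 5) = 5.
Compute A + B mod 19 directly:
a = 11: 11+3=14, 11+4=15, 11+16=8, 11+17=9
a = 14: 14+3=17, 14+4=18, 14+16=11, 14+17=12
A + B = {8, 9, 11, 12, 14, 15, 17, 18}, so |A + B| = 8.
Verify: 8 ≥ 5? Yes ✓.

CD lower bound = 5, actual |A + B| = 8.


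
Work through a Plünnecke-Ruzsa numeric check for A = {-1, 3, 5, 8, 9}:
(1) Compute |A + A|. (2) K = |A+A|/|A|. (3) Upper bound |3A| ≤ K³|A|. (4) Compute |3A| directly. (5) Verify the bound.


|A| = 5.
Step 1: Compute A + A by enumerating all 25 pairs.
A + A = {-2, 2, 4, 6, 7, 8, 10, 11, 12, 13, 14, 16, 17, 18}, so |A + A| = 14.
Step 2: Doubling constant K = |A + A|/|A| = 14/5 = 14/5 ≈ 2.8000.
Step 3: Plünnecke-Ruzsa gives |3A| ≤ K³·|A| = (2.8000)³ · 5 ≈ 109.7600.
Step 4: Compute 3A = A + A + A directly by enumerating all triples (a,b,c) ∈ A³; |3A| = 25.
Step 5: Check 25 ≤ 109.7600? Yes ✓.

K = 14/5, Plünnecke-Ruzsa bound K³|A| ≈ 109.7600, |3A| = 25, inequality holds.


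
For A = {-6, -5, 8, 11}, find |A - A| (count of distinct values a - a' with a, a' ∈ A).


A - A = {a - a' : a, a' ∈ A}; |A| = 4.
Bounds: 2|A|-1 ≤ |A - A| ≤ |A|² - |A| + 1, i.e. 7 ≤ |A - A| ≤ 13.
Note: 0 ∈ A - A always (from a - a). The set is symmetric: if d ∈ A - A then -d ∈ A - A.
Enumerate nonzero differences d = a - a' with a > a' (then include -d):
Positive differences: {1, 3, 13, 14, 16, 17}
Full difference set: {0} ∪ (positive diffs) ∪ (negative diffs).
|A - A| = 1 + 2·6 = 13 (matches direct enumeration: 13).

|A - A| = 13


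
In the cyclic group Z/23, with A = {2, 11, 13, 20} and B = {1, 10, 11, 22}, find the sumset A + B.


Work in Z/23Z: reduce every sum a + b modulo 23.
Enumerate all 16 pairs:
a = 2: 2+1=3, 2+10=12, 2+11=13, 2+22=1
a = 11: 11+1=12, 11+10=21, 11+11=22, 11+22=10
a = 13: 13+1=14, 13+10=0, 13+11=1, 13+22=12
a = 20: 20+1=21, 20+10=7, 20+11=8, 20+22=19
Distinct residues collected: {0, 1, 3, 7, 8, 10, 12, 13, 14, 19, 21, 22}
|A + B| = 12 (out of 23 total residues).

A + B = {0, 1, 3, 7, 8, 10, 12, 13, 14, 19, 21, 22}


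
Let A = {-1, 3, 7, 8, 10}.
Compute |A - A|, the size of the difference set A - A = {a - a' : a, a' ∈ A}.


A - A = {a - a' : a, a' ∈ A}; |A| = 5.
Bounds: 2|A|-1 ≤ |A - A| ≤ |A|² - |A| + 1, i.e. 9 ≤ |A - A| ≤ 21.
Note: 0 ∈ A - A always (from a - a). The set is symmetric: if d ∈ A - A then -d ∈ A - A.
Enumerate nonzero differences d = a - a' with a > a' (then include -d):
Positive differences: {1, 2, 3, 4, 5, 7, 8, 9, 11}
Full difference set: {0} ∪ (positive diffs) ∪ (negative diffs).
|A - A| = 1 + 2·9 = 19 (matches direct enumeration: 19).

|A - A| = 19


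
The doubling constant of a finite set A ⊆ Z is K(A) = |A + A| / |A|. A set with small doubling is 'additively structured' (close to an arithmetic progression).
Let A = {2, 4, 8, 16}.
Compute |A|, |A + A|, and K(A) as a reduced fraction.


|A| = 4.
Compute A + A by enumerating all 16 pairs.
A + A = {4, 6, 8, 10, 12, 16, 18, 20, 24, 32}, so |A + A| = 10.
K = |A + A| / |A| = 10/4 = 5/2 ≈ 2.5000.
Reference: AP of size 4 gives K = 7/4 ≈ 1.7500; a fully generic set of size 4 gives K ≈ 2.5000.

|A| = 4, |A + A| = 10, K = 10/4 = 5/2.


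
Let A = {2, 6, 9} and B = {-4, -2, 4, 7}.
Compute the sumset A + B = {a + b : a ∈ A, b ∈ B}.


A + B = {a + b : a ∈ A, b ∈ B}.
Enumerate all |A|·|B| = 3·4 = 12 pairs (a, b) and collect distinct sums.
a = 2: 2+-4=-2, 2+-2=0, 2+4=6, 2+7=9
a = 6: 6+-4=2, 6+-2=4, 6+4=10, 6+7=13
a = 9: 9+-4=5, 9+-2=7, 9+4=13, 9+7=16
Collecting distinct sums: A + B = {-2, 0, 2, 4, 5, 6, 7, 9, 10, 13, 16}
|A + B| = 11

A + B = {-2, 0, 2, 4, 5, 6, 7, 9, 10, 13, 16}


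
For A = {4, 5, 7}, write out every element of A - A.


A - A = {a - a' : a, a' ∈ A}.
Compute a - a' for each ordered pair (a, a'):
a = 4: 4-4=0, 4-5=-1, 4-7=-3
a = 5: 5-4=1, 5-5=0, 5-7=-2
a = 7: 7-4=3, 7-5=2, 7-7=0
Collecting distinct values (and noting 0 appears from a-a):
A - A = {-3, -2, -1, 0, 1, 2, 3}
|A - A| = 7

A - A = {-3, -2, -1, 0, 1, 2, 3}


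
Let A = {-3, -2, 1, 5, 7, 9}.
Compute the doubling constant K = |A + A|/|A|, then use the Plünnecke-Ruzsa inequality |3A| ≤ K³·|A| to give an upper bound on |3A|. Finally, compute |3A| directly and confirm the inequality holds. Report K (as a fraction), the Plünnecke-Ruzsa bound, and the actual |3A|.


|A| = 6.
Step 1: Compute A + A by enumerating all 36 pairs.
A + A = {-6, -5, -4, -2, -1, 2, 3, 4, 5, 6, 7, 8, 10, 12, 14, 16, 18}, so |A + A| = 17.
Step 2: Doubling constant K = |A + A|/|A| = 17/6 = 17/6 ≈ 2.8333.
Step 3: Plünnecke-Ruzsa gives |3A| ≤ K³·|A| = (2.8333)³ · 6 ≈ 136.4722.
Step 4: Compute 3A = A + A + A directly by enumerating all triples (a,b,c) ∈ A³; |3A| = 31.
Step 5: Check 31 ≤ 136.4722? Yes ✓.

K = 17/6, Plünnecke-Ruzsa bound K³|A| ≈ 136.4722, |3A| = 31, inequality holds.


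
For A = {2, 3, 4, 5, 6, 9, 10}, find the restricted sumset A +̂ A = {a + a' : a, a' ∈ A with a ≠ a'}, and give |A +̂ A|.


Restricted sumset: A +̂ A = {a + a' : a ∈ A, a' ∈ A, a ≠ a'}.
Equivalently, take A + A and drop any sum 2a that is achievable ONLY as a + a for a ∈ A (i.e. sums representable only with equal summands).
Enumerate pairs (a, a') with a < a' (symmetric, so each unordered pair gives one sum; this covers all a ≠ a'):
  2 + 3 = 5
  2 + 4 = 6
  2 + 5 = 7
  2 + 6 = 8
  2 + 9 = 11
  2 + 10 = 12
  3 + 4 = 7
  3 + 5 = 8
  3 + 6 = 9
  3 + 9 = 12
  3 + 10 = 13
  4 + 5 = 9
  4 + 6 = 10
  4 + 9 = 13
  4 + 10 = 14
  5 + 6 = 11
  5 + 9 = 14
  5 + 10 = 15
  6 + 9 = 15
  6 + 10 = 16
  9 + 10 = 19
Collected distinct sums: {5, 6, 7, 8, 9, 10, 11, 12, 13, 14, 15, 16, 19}
|A +̂ A| = 13
(Reference bound: |A +̂ A| ≥ 2|A| - 3 for |A| ≥ 2, with |A| = 7 giving ≥ 11.)

|A +̂ A| = 13


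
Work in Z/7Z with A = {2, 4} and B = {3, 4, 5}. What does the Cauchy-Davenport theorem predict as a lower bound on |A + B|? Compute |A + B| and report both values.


Cauchy-Davenport: |A + B| ≥ min(p, |A| + |B| - 1) for A, B nonempty in Z/pZ.
|A| = 2, |B| = 3, p = 7.
CD lower bound = min(7, 2 + 3 - 1) = min(7, 4) = 4.
Compute A + B mod 7 directly:
a = 2: 2+3=5, 2+4=6, 2+5=0
a = 4: 4+3=0, 4+4=1, 4+5=2
A + B = {0, 1, 2, 5, 6}, so |A + B| = 5.
Verify: 5 ≥ 4? Yes ✓.

CD lower bound = 4, actual |A + B| = 5.


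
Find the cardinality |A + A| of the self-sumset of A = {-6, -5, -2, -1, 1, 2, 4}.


A + A = {a + a' : a, a' ∈ A}; |A| = 7.
General bounds: 2|A| - 1 ≤ |A + A| ≤ |A|(|A|+1)/2, i.e. 13 ≤ |A + A| ≤ 28.
Lower bound 2|A|-1 is attained iff A is an arithmetic progression.
Enumerate sums a + a' for a ≤ a' (symmetric, so this suffices):
a = -6: -6+-6=-12, -6+-5=-11, -6+-2=-8, -6+-1=-7, -6+1=-5, -6+2=-4, -6+4=-2
a = -5: -5+-5=-10, -5+-2=-7, -5+-1=-6, -5+1=-4, -5+2=-3, -5+4=-1
a = -2: -2+-2=-4, -2+-1=-3, -2+1=-1, -2+2=0, -2+4=2
a = -1: -1+-1=-2, -1+1=0, -1+2=1, -1+4=3
a = 1: 1+1=2, 1+2=3, 1+4=5
a = 2: 2+2=4, 2+4=6
a = 4: 4+4=8
Distinct sums: {-12, -11, -10, -8, -7, -6, -5, -4, -3, -2, -1, 0, 1, 2, 3, 4, 5, 6, 8}
|A + A| = 19

|A + A| = 19


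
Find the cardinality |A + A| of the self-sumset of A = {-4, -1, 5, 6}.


A + A = {a + a' : a, a' ∈ A}; |A| = 4.
General bounds: 2|A| - 1 ≤ |A + A| ≤ |A|(|A|+1)/2, i.e. 7 ≤ |A + A| ≤ 10.
Lower bound 2|A|-1 is attained iff A is an arithmetic progression.
Enumerate sums a + a' for a ≤ a' (symmetric, so this suffices):
a = -4: -4+-4=-8, -4+-1=-5, -4+5=1, -4+6=2
a = -1: -1+-1=-2, -1+5=4, -1+6=5
a = 5: 5+5=10, 5+6=11
a = 6: 6+6=12
Distinct sums: {-8, -5, -2, 1, 2, 4, 5, 10, 11, 12}
|A + A| = 10

|A + A| = 10


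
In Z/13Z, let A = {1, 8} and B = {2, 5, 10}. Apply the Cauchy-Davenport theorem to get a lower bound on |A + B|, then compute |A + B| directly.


Cauchy-Davenport: |A + B| ≥ min(p, |A| + |B| - 1) for A, B nonempty in Z/pZ.
|A| = 2, |B| = 3, p = 13.
CD lower bound = min(13, 2 + 3 - 1) = min(13, 4) = 4.
Compute A + B mod 13 directly:
a = 1: 1+2=3, 1+5=6, 1+10=11
a = 8: 8+2=10, 8+5=0, 8+10=5
A + B = {0, 3, 5, 6, 10, 11}, so |A + B| = 6.
Verify: 6 ≥ 4? Yes ✓.

CD lower bound = 4, actual |A + B| = 6.
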